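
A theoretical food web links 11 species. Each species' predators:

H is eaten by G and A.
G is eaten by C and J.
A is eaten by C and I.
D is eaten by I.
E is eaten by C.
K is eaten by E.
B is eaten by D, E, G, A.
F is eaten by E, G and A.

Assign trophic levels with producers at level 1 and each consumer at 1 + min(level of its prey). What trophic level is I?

B is a producer → level 1.
A eats B → level 2.
I eats A → level 3.
No prey of I is below level 2, so 3 is the minimum.

Trophic level 3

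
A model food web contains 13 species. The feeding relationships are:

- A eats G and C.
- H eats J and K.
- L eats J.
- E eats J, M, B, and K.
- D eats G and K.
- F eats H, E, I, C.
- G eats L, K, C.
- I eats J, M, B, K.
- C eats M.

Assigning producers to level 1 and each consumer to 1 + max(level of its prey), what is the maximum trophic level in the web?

Producers (level 1): B, K, J, M.
M → C → G → D gives D level 4.
No species has a prey at level 4, so no species reaches level 5.

4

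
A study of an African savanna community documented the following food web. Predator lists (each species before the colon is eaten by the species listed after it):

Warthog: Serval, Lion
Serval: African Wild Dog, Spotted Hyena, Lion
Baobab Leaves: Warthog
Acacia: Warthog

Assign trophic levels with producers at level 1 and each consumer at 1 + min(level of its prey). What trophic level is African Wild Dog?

Trophic level 4

Baobab Leaves is a producer → level 1.
Warthog eats Baobab Leaves → level 2.
Serval eats Warthog → level 3.
African Wild Dog eats Serval → level 4.
No prey of African Wild Dog is below level 3, so 4 is the minimum.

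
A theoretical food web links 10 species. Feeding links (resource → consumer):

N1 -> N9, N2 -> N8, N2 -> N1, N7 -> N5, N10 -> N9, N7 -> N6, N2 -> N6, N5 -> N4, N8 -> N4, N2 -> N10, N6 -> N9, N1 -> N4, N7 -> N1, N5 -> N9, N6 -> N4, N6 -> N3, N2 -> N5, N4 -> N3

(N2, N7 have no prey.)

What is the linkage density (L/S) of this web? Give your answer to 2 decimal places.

L/S = 1.80

There are L = 18 links among S = 10 species.
L/S = 18/10 = 1.8000 ≈ 1.80.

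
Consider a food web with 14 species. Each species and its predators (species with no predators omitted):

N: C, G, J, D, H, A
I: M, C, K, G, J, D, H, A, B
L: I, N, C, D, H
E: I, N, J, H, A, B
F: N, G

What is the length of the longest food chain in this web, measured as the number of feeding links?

2 links

One longest chain: L → I → M.
It has 3 species and 2 links.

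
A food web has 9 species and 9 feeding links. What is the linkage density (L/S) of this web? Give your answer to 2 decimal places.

There are L = 9 links among S = 9 species.
L/S = 9/9 = 1.0000 ≈ 1.00.

L/S = 1.00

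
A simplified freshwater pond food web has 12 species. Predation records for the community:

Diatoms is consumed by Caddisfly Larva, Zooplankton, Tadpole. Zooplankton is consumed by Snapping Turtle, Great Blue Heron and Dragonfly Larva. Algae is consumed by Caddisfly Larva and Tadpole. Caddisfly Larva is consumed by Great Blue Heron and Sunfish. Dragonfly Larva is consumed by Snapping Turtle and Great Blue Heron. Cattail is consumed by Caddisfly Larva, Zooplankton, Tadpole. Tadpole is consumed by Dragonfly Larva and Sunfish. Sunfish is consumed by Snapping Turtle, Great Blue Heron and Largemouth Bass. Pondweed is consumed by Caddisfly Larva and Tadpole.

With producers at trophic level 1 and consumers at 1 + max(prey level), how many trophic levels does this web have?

4

Producers (level 1): Diatoms, Algae, Cattail, Pondweed.
Diatoms → Zooplankton → Dragonfly Larva → Great Blue Heron gives Great Blue Heron level 4.
No species has a prey at level 4, so no species reaches level 5.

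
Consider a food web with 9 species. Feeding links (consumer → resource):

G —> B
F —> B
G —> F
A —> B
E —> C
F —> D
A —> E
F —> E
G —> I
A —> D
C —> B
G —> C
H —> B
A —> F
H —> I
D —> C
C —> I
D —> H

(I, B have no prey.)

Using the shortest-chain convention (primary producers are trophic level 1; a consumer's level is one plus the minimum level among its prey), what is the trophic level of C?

Trophic level 2

I is a producer → level 1.
C eats I → level 2.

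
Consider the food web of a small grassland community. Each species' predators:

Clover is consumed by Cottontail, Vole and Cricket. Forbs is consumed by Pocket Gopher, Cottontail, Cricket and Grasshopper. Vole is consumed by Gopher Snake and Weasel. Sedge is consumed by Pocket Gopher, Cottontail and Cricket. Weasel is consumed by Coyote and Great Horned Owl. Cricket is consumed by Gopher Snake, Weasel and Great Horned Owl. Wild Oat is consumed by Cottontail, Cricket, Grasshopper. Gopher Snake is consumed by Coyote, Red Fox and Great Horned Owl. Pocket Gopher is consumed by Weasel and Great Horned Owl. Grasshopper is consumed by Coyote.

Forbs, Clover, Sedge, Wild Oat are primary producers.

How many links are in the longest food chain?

One longest chain: Forbs → Pocket Gopher → Weasel → Coyote.
It has 4 species and 3 links.

3 links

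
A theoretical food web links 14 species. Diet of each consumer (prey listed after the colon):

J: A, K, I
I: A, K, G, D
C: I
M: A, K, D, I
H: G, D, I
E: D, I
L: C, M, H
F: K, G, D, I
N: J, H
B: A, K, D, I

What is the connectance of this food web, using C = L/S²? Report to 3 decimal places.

The web has S = 14 species and L = 30 feeding links.
C = L / S² = 30 / 196 = 0.1531 ≈ 0.153.

C = 0.153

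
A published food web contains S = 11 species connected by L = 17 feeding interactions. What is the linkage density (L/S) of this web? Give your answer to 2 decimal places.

There are L = 17 links among S = 11 species.
L/S = 17/11 = 1.5455 ≈ 1.55.

L/S = 1.55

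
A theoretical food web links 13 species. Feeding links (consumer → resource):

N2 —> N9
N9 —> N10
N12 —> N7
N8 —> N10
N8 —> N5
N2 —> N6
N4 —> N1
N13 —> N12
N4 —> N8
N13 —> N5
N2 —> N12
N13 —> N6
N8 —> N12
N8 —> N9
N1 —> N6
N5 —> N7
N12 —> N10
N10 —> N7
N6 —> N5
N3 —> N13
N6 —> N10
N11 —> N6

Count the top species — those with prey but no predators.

4

Top species (has prey, but nothing eats it): N11, N2, N3, N4.
Count: 4.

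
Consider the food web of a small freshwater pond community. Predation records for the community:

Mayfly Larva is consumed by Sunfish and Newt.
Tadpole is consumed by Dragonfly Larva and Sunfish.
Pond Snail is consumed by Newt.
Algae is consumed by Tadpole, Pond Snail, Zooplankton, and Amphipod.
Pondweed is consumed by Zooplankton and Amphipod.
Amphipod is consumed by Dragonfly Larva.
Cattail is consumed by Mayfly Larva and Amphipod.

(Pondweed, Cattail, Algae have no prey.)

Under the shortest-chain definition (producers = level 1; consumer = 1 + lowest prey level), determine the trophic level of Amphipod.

Trophic level 2

Pondweed is a producer → level 1.
Amphipod eats Pondweed → level 2.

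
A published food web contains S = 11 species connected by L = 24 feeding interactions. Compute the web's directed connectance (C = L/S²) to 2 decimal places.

C = 0.20

The web has S = 11 species and L = 24 feeding links.
C = L / S² = 24 / 121 = 0.1983 ≈ 0.20.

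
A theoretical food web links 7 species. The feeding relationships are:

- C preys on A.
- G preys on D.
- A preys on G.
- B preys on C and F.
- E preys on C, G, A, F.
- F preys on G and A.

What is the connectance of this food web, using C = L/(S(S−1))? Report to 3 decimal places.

C = 0.262

The web has S = 7 species and L = 11 feeding links.
C = L / (S(S−1)) = 11 / 42 = 0.2619 ≈ 0.262.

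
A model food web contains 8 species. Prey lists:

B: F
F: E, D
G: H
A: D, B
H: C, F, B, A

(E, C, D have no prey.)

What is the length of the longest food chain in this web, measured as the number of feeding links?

One longest chain: E → F → B → A → H → G.
It has 6 species and 5 links.

5 links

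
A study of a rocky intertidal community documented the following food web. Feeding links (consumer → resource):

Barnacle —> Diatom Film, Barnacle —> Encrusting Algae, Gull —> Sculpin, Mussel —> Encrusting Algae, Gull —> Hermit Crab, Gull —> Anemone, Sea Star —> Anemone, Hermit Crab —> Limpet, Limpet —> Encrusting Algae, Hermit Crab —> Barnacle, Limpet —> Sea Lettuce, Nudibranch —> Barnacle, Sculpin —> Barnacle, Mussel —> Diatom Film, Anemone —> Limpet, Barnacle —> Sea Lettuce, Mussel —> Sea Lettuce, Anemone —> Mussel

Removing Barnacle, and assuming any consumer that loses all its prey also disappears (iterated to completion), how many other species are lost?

Remove Barnacle.
Round 1: Sculpin (all prey gone), Nudibranch (all prey gone) → extinct.
No further losses. Total secondary extinctions: 2.

2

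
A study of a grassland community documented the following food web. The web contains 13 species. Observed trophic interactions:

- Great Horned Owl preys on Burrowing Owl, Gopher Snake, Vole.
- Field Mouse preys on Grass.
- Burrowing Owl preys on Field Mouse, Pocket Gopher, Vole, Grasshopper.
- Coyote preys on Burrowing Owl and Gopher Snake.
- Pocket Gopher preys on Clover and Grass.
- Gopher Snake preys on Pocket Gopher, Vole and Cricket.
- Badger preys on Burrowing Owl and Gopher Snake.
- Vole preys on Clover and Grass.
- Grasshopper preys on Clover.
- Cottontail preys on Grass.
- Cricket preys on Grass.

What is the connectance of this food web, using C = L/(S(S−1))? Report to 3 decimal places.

C = 0.141

The web has S = 13 species and L = 22 feeding links.
C = L / (S(S−1)) = 22 / 156 = 0.1410 ≈ 0.141.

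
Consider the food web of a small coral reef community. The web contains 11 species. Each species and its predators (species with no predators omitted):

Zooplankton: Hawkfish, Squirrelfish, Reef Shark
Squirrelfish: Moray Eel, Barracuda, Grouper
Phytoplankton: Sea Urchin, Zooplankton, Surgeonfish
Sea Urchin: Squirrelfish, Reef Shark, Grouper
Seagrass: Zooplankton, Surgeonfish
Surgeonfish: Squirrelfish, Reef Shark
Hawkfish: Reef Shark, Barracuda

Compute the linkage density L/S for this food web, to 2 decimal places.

L/S = 1.64

There are L = 18 links among S = 11 species.
L/S = 18/11 = 1.6364 ≈ 1.64.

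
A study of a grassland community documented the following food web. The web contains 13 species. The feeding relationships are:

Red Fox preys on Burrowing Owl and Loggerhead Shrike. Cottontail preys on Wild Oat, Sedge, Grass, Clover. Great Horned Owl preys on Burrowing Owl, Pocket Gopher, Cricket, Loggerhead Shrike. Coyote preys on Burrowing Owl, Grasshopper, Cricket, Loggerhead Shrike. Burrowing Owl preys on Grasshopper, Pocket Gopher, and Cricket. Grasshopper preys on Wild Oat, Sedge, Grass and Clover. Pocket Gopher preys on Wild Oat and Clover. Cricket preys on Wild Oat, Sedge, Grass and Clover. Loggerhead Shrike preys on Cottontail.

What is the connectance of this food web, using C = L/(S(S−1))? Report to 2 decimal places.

C = 0.18

The web has S = 13 species and L = 28 feeding links.
C = L / (S(S−1)) = 28 / 156 = 0.1795 ≈ 0.18.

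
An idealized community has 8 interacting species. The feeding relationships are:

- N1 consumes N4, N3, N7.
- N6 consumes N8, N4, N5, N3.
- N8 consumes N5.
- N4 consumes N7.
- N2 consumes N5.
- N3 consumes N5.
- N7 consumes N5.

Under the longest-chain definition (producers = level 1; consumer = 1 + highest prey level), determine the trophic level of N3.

N5 is a producer → level 1.
N3 eats N5 → level 2.

Trophic level 2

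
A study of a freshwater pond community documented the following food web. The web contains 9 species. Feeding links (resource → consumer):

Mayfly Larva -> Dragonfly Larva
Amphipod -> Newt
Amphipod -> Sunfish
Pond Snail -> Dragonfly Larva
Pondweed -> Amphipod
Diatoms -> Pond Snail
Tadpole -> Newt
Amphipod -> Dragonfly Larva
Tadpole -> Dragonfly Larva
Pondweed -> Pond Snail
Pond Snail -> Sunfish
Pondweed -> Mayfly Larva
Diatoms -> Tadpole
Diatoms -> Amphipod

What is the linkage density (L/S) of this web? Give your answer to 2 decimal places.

L/S = 1.56

There are L = 14 links among S = 9 species.
L/S = 14/9 = 1.5556 ≈ 1.56.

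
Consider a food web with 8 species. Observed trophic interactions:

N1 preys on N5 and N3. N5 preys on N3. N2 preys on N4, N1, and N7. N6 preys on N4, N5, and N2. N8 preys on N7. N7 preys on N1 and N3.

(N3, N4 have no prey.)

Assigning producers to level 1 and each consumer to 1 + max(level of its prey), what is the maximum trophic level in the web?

Producers (level 1): N3, N4.
N3 → N5 → N1 → N7 → N2 → N6 gives N6 level 6.
No species has a prey at level 6, so no species reaches level 7.

6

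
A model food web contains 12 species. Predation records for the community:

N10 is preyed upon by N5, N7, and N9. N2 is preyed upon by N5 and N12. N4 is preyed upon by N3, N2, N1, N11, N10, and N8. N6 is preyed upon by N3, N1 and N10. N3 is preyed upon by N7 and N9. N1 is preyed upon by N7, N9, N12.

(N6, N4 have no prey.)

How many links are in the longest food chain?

2 links

One longest chain: N6 → N10 → N7.
It has 3 species and 2 links.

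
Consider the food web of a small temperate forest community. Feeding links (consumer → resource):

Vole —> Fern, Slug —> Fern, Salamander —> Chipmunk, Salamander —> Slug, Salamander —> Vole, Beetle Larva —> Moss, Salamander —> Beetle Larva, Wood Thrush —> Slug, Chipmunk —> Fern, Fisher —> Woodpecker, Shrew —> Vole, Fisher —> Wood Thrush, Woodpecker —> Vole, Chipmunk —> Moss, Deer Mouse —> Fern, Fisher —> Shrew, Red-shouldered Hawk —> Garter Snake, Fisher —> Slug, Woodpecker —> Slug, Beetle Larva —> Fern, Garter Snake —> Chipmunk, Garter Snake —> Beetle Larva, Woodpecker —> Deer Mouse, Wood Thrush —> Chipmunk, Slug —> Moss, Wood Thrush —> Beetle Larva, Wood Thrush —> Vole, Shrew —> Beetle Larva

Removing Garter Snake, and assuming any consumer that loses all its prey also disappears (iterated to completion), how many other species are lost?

Remove Garter Snake.
Round 1: Red-shouldered Hawk (all prey gone) → extinct.
No further losses. Total secondary extinctions: 1.

1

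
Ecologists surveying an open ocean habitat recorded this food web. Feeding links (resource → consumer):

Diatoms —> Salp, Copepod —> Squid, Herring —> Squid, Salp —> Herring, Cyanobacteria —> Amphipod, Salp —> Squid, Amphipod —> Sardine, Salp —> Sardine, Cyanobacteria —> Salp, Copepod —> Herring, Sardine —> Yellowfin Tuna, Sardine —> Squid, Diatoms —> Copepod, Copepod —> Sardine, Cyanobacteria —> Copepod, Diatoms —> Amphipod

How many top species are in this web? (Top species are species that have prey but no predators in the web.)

Top species (has prey, but nothing eats it): Yellowfin Tuna, Squid.
Count: 2.

2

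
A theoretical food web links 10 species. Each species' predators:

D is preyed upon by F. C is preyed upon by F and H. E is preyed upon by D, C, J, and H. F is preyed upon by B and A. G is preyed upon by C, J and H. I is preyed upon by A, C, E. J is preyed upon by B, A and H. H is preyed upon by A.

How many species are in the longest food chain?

5 species

One longest chain: I → E → C → F → B.
It has 5 species and 4 links.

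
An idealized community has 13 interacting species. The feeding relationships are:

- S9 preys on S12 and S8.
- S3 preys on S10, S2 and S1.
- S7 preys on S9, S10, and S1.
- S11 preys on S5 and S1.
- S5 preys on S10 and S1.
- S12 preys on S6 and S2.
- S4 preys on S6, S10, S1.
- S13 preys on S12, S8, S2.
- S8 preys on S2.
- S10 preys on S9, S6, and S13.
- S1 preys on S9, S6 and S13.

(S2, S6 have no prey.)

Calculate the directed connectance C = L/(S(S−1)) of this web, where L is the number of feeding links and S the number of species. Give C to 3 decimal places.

C = 0.173

The web has S = 13 species and L = 27 feeding links.
C = L / (S(S−1)) = 27 / 156 = 0.1731 ≈ 0.173.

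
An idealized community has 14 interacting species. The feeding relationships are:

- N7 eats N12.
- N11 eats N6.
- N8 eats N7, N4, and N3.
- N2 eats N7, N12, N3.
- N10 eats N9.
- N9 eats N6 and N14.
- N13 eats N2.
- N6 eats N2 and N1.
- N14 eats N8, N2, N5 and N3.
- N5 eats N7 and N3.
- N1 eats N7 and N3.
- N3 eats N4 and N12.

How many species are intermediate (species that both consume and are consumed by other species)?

Intermediate species (has both prey and predators): N7, N3, N8, N2, N5, N1, N6, N14, N9.
Count: 9.

9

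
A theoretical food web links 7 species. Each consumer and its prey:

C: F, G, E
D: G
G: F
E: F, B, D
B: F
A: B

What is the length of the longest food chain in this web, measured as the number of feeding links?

One longest chain: F → G → D → E → C.
It has 5 species and 4 links.

4 links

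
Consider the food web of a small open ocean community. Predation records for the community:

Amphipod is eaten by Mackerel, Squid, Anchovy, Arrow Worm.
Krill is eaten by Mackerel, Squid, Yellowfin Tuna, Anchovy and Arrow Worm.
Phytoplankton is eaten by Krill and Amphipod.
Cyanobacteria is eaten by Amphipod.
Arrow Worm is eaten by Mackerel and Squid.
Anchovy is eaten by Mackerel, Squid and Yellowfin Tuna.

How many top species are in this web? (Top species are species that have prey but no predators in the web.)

3

Top species (has prey, but nothing eats it): Yellowfin Tuna, Mackerel, Squid.
Count: 3.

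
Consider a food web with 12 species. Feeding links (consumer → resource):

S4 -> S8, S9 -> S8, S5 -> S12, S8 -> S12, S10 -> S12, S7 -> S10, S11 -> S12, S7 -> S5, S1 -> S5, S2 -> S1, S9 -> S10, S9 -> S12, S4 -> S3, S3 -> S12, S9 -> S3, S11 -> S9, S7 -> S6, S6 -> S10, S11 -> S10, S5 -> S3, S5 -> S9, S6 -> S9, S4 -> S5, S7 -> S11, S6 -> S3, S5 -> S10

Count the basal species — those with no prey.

Basal species (no prey listed): S12.
Count: 1.

1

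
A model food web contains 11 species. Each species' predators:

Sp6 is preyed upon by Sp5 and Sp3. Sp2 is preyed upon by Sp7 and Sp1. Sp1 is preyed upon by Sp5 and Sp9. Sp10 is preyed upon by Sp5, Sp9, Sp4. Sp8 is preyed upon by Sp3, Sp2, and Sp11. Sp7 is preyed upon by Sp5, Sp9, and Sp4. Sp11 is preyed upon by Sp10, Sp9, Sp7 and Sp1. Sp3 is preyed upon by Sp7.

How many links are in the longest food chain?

One longest chain: Sp8 → Sp3 → Sp7 → Sp4.
It has 4 species and 3 links.

3 links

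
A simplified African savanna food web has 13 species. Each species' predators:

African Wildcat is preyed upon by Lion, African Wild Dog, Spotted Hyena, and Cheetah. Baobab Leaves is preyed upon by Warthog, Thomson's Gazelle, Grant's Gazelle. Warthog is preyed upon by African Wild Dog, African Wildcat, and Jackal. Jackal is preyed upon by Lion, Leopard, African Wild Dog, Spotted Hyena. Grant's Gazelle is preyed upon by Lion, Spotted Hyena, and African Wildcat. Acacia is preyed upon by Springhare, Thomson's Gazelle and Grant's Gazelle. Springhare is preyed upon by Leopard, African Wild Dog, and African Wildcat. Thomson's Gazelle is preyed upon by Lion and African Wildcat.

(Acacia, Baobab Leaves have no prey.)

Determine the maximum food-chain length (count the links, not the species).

One longest chain: Acacia → Thomson's Gazelle → African Wildcat → Cheetah.
It has 4 species and 3 links.

3 links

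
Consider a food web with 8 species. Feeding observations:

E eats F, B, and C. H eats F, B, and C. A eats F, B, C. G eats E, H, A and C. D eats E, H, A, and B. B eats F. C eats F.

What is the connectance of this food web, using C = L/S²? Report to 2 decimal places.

C = 0.30

The web has S = 8 species and L = 19 feeding links.
C = L / S² = 19 / 64 = 0.2969 ≈ 0.30.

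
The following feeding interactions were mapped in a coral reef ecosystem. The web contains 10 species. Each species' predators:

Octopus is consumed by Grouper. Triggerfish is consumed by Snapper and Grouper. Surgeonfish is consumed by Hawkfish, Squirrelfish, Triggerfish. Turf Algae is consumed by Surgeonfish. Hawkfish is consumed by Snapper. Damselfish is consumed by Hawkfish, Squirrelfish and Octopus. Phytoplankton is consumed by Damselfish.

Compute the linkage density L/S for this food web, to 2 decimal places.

There are L = 12 links among S = 10 species.
L/S = 12/10 = 1.2000 ≈ 1.20.

L/S = 1.20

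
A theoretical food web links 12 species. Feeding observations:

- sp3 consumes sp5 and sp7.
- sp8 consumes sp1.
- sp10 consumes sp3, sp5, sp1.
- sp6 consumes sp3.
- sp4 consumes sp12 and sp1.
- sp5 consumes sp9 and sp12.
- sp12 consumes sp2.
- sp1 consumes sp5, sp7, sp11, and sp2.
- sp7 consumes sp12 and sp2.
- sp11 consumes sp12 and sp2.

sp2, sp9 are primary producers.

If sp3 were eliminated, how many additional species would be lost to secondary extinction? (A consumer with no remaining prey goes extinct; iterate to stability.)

1

Remove sp3.
Round 1: sp6 (all prey gone) → extinct.
No further losses. Total secondary extinctions: 1.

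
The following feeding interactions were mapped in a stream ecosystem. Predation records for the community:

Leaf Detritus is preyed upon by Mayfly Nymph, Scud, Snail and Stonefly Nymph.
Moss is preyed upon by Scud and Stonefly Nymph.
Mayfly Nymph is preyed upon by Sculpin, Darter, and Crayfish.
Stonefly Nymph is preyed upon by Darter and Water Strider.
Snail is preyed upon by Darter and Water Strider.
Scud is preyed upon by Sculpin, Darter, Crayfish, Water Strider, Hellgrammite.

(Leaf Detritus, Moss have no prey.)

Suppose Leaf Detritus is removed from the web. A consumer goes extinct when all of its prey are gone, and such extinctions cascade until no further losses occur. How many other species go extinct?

Remove Leaf Detritus.
Round 1: Mayfly Nymph (all prey gone), Snail (all prey gone) → extinct.
No further losses. Total secondary extinctions: 2.

2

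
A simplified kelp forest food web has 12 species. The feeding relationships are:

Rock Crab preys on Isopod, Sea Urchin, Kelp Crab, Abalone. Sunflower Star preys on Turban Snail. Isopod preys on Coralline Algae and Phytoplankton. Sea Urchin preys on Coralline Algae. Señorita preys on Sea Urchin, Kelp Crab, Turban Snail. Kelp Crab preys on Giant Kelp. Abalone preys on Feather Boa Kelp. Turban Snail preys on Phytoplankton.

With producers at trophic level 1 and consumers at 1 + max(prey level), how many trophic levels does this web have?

3

Producers (level 1): Feather Boa Kelp, Coralline Algae, Phytoplankton, Giant Kelp.
Phytoplankton → Turban Snail → Sunflower Star gives Sunflower Star level 3.
No species has a prey at level 3, so no species reaches level 4.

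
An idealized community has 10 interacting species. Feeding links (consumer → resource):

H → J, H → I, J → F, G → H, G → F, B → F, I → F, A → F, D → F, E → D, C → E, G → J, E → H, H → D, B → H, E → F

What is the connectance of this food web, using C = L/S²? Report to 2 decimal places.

The web has S = 10 species and L = 16 feeding links.
C = L / S² = 16 / 100 = 0.1600 ≈ 0.16.

C = 0.16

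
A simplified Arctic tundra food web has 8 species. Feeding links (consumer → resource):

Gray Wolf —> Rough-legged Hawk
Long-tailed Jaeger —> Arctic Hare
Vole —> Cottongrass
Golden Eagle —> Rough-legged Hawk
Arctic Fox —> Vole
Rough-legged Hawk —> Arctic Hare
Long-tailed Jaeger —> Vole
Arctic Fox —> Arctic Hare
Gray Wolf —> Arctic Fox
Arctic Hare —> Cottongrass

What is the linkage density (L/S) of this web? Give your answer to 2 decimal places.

There are L = 10 links among S = 8 species.
L/S = 10/8 = 1.2500 ≈ 1.25.

L/S = 1.25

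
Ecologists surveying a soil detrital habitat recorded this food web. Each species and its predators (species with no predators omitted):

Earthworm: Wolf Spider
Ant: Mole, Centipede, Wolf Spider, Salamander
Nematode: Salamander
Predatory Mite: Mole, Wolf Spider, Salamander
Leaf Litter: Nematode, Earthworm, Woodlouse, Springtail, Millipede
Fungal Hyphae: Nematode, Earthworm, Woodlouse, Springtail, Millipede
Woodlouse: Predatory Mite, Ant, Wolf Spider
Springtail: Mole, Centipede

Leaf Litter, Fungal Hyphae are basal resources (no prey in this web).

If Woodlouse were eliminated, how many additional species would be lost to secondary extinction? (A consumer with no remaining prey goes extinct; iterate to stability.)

2

Remove Woodlouse.
Round 1: Predatory Mite (all prey gone), Ant (all prey gone) → extinct.
No further losses. Total secondary extinctions: 2.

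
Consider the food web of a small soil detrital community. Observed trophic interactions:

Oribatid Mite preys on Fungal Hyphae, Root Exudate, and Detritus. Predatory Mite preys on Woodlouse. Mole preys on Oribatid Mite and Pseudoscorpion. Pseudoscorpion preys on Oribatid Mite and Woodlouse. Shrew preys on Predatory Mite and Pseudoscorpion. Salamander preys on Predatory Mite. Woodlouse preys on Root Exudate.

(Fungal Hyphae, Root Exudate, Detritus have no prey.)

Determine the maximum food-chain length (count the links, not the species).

3 links

One longest chain: Root Exudate → Woodlouse → Predatory Mite → Salamander.
It has 4 species and 3 links.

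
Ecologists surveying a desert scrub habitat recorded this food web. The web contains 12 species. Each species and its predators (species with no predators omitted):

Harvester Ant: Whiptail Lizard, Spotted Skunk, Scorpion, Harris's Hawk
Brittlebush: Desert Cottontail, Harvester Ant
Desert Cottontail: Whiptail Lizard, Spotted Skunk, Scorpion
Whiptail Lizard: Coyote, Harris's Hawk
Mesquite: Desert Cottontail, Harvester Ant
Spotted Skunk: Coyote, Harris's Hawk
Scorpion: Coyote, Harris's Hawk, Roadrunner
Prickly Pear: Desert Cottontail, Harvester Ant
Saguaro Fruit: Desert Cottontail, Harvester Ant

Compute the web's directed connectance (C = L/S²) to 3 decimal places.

C = 0.153

The web has S = 12 species and L = 22 feeding links.
C = L / S² = 22 / 144 = 0.1528 ≈ 0.153.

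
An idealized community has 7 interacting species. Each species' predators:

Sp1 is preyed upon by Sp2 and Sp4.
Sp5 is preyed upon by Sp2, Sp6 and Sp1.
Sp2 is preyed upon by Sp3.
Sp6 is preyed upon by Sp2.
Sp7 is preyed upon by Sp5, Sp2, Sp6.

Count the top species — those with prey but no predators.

Top species (has prey, but nothing eats it): Sp4, Sp3.
Count: 2.

2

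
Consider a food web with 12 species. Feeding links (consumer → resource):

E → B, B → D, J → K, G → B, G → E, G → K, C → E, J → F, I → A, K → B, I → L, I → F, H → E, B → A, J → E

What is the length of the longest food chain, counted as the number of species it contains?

One longest chain: D → B → K → J.
It has 4 species and 3 links.

4 species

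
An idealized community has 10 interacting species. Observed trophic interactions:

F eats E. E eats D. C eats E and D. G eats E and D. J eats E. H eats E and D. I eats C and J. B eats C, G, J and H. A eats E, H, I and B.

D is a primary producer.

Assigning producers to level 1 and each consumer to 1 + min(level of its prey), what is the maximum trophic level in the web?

3

Producers (level 1): D.
Following each consumer down to its lowest-level prey: D → E → F (levels 1 through 3).
All prey of F (E 2) are at level 2 or above, so F is at level 1 + 2 = 3.
Every consumer has at least one prey at level 2 or below, so none exceeds level 3.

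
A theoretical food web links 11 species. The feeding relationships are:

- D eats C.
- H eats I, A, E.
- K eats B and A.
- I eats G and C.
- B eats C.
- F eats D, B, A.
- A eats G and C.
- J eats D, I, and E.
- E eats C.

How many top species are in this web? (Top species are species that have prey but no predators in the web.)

Top species (has prey, but nothing eats it): J, F, H, K.
Count: 4.

4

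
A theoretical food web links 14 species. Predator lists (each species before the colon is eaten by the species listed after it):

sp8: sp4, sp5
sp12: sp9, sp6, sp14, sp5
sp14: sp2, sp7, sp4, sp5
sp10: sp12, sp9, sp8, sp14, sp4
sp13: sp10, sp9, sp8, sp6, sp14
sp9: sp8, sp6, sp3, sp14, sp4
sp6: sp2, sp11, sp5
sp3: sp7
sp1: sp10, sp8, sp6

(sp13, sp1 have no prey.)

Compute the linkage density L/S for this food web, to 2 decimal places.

L/S = 2.29

There are L = 32 links among S = 14 species.
L/S = 32/14 = 2.2857 ≈ 2.29.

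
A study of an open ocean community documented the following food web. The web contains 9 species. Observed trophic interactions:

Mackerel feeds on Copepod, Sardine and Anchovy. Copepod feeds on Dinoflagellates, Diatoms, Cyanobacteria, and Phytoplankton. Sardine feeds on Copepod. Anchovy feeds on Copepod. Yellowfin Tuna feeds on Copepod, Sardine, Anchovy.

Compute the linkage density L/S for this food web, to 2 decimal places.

There are L = 12 links among S = 9 species.
L/S = 12/9 = 1.3333 ≈ 1.33.

L/S = 1.33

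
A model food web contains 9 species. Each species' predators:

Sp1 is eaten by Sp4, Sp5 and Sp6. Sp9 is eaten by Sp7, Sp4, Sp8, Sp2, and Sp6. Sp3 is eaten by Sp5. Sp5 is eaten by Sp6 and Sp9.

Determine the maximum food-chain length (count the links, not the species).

3 links

One longest chain: Sp1 → Sp5 → Sp9 → Sp6.
It has 4 species and 3 links.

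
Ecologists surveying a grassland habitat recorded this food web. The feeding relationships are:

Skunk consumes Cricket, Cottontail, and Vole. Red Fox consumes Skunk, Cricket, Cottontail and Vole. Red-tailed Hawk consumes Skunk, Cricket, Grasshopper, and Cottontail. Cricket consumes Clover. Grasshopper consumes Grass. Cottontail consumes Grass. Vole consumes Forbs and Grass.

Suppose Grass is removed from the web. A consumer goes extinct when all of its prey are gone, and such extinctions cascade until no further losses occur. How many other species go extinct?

Remove Grass.
Round 1: Cottontail (all prey gone), Grasshopper (all prey gone) → extinct.
No further losses. Total secondary extinctions: 2.

2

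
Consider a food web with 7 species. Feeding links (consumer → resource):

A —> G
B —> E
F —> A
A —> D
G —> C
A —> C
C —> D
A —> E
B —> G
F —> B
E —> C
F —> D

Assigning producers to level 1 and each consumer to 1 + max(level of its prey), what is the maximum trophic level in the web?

5

Producers (level 1): D.
D → C → E → A → F gives F level 5.
No species has a prey at level 5, so no species reaches level 6.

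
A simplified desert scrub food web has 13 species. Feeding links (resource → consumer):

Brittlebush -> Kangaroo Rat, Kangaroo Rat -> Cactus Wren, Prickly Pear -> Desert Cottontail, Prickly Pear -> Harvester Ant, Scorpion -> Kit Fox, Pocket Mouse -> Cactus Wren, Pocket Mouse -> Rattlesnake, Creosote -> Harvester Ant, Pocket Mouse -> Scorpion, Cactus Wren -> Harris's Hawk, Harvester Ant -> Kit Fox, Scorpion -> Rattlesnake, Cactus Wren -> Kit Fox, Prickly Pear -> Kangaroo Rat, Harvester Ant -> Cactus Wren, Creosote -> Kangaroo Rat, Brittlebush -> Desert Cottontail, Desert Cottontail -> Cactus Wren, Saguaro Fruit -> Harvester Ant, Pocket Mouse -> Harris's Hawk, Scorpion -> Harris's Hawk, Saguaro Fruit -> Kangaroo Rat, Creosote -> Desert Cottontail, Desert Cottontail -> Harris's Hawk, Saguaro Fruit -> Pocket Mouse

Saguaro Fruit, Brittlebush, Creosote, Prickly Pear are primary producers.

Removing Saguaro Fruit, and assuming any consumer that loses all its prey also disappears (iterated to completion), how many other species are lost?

Remove Saguaro Fruit.
Round 1: Pocket Mouse (all prey gone) → extinct.
Round 2: Scorpion (all prey gone) → extinct.
Round 3: Rattlesnake (all prey gone) → extinct.
No further losses. Total secondary extinctions: 3.

3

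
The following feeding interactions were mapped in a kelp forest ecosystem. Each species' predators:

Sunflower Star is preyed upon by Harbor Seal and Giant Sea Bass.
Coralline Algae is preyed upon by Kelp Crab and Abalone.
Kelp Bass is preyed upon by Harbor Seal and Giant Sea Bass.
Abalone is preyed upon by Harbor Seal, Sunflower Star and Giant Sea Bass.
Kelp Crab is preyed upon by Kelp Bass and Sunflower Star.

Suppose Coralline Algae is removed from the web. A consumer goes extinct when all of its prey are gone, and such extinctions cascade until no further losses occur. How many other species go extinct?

Remove Coralline Algae.
Round 1: Kelp Crab (all prey gone), Abalone (all prey gone) → extinct.
Round 2: Sunflower Star (all prey gone), Kelp Bass (all prey gone) → extinct.
Round 3: Giant Sea Bass (all prey gone), Harbor Seal (all prey gone) → extinct.
No further losses. Total secondary extinctions: 6.

6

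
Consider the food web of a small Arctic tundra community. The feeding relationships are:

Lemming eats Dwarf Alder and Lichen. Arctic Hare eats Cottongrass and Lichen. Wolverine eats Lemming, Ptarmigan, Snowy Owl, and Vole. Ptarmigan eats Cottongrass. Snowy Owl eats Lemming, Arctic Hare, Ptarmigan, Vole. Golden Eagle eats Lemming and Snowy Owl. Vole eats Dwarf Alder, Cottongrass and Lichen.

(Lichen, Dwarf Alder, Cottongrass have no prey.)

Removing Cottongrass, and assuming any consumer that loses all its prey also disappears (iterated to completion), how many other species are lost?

1

Remove Cottongrass.
Round 1: Ptarmigan (all prey gone) → extinct.
No further losses. Total secondary extinctions: 1.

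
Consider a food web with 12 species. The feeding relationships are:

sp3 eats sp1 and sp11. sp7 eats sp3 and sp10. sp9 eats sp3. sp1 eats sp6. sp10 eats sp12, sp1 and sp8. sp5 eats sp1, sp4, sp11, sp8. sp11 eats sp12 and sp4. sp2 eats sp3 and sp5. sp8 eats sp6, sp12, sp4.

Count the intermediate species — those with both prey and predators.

Intermediate species (has both prey and predators): sp8, sp11, sp1, sp10, sp3, sp5.
Count: 6.

6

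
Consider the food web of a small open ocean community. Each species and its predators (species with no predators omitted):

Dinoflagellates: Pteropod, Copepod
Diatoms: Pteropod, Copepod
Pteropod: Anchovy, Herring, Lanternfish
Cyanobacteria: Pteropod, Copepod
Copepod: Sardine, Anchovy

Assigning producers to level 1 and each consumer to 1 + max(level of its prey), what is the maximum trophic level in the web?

Producers (level 1): Diatoms, Cyanobacteria, Dinoflagellates.
Diatoms → Pteropod → Anchovy gives Anchovy level 3.
No species has a prey at level 3, so no species reaches level 4.

3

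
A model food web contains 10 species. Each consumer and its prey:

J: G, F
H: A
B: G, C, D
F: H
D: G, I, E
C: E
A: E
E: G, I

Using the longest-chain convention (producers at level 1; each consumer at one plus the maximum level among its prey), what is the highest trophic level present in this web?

6

Producers (level 1): G, I.
G → E → A → H → F → J gives J level 6.
No species has a prey at level 6, so no species reaches level 7.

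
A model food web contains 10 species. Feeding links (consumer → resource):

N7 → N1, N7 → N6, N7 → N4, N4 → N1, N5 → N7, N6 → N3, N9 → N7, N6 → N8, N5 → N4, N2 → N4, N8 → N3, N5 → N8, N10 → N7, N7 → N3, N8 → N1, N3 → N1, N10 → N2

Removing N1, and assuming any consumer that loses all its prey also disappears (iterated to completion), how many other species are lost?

Remove N1.
Round 1: N3 (all prey gone), N4 (all prey gone) → extinct.
Round 2: N2 (all prey gone), N8 (all prey gone) → extinct.
Round 3: N6 (all prey gone) → extinct.
Round 4: N7 (all prey gone) → extinct.
Round 5: N5 (all prey gone), N9 (all prey gone), N10 (all prey gone) → extinct.
No further losses. Total secondary extinctions: 9.

9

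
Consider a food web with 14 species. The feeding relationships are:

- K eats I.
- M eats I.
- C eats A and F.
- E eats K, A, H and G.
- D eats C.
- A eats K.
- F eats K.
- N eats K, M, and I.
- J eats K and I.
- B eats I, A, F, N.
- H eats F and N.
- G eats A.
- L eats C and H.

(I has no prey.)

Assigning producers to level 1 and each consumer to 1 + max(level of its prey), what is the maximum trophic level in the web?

Producers (level 1): I.
I → K → F → C → D gives D level 5.
No species has a prey at level 5, so no species reaches level 6.

5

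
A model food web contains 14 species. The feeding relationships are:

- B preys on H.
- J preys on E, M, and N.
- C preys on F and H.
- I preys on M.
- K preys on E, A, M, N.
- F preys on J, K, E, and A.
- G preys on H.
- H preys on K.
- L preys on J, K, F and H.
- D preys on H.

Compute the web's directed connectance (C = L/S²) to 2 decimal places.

The web has S = 14 species and L = 22 feeding links.
C = L / S² = 22 / 196 = 0.1122 ≈ 0.11.

C = 0.11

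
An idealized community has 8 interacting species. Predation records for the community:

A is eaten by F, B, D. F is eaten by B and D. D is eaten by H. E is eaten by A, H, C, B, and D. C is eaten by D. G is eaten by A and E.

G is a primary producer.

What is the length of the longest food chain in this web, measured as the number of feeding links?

One longest chain: G → E → A → F → D → H.
It has 6 species and 5 links.

5 links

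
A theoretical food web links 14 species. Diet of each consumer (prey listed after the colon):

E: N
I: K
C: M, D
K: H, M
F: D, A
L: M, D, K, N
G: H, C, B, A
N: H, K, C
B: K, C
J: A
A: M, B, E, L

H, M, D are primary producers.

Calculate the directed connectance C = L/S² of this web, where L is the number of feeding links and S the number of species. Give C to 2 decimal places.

C = 0.13

The web has S = 14 species and L = 26 feeding links.
C = L / S² = 26 / 196 = 0.1327 ≈ 0.13.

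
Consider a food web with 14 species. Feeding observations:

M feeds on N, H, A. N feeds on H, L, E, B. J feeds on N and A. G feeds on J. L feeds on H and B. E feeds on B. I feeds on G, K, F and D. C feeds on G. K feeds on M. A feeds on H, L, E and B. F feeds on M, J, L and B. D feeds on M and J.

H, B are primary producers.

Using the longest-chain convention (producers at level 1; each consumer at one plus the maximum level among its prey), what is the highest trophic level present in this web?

Producers (level 1): H, B.
H → L → A → J → G → C gives C level 6.
No species has a prey at level 6, so no species reaches level 7.

6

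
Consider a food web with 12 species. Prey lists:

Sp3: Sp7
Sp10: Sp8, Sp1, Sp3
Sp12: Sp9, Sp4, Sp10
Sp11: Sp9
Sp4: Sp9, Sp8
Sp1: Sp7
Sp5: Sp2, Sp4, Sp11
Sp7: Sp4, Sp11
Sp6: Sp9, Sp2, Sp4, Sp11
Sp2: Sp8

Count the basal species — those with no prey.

2

Basal species (no prey listed): Sp9, Sp8.
Count: 2.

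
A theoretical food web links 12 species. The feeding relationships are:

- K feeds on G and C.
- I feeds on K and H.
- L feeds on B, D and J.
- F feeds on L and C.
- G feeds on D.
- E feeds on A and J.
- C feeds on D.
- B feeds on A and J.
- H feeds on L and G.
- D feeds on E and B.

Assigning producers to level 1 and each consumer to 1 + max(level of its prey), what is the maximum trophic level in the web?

6

Producers (level 1): A, J.
A → B → D → G → H → I gives I level 6.
No species has a prey at level 6, so no species reaches level 7.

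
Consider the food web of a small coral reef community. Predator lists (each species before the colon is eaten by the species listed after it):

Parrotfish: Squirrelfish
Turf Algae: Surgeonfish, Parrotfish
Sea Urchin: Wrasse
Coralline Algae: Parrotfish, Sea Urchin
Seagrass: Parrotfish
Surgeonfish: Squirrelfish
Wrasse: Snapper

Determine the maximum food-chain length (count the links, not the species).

3 links

One longest chain: Coralline Algae → Sea Urchin → Wrasse → Snapper.
It has 4 species and 3 links.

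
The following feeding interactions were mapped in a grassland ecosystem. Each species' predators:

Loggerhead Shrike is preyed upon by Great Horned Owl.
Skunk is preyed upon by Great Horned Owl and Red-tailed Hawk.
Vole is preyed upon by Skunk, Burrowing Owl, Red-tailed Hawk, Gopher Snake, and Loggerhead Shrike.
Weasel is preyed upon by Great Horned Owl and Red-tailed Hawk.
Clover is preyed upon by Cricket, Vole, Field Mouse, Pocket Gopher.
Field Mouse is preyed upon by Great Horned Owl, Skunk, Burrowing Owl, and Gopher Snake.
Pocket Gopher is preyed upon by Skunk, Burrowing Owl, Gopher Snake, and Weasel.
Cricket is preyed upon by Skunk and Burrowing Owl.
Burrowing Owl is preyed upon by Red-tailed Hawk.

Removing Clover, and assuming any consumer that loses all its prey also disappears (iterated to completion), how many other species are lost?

Remove Clover.
Round 1: Vole (all prey gone), Field Mouse (all prey gone), Pocket Gopher (all prey gone), Cricket (all prey gone) → extinct.
Round 2: Skunk (all prey gone), Gopher Snake (all prey gone), Burrowing Owl (all prey gone), Loggerhead Shrike (all prey gone), Weasel (all prey gone) → extinct.
Round 3: Great Horned Owl (all prey gone), Red-tailed Hawk (all prey gone) → extinct.
No further losses. Total secondary extinctions: 11.

11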